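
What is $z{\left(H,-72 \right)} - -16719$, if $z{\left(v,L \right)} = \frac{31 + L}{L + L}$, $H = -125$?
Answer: $\frac{2407577}{144} \approx 16719.0$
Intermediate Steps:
$z{\left(v,L \right)} = \frac{31 + L}{2 L}$
$z{\left(H,-72 \right)} - -16719 = \frac{31 - 72}{2 \left(-72\right)} - -16719 = \frac{1}{2} \left(- \frac{1}{72}\right) \left(-41\right) + 16719 = \frac{41}{144} + 16719 = \frac{2407577}{144}$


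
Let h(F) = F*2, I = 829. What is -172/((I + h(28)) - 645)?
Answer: -43/60 ≈ -0.71667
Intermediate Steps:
h(F) = 2*F
-172/((I + h(28)) - 645) = -172/((829 + 2*28) - 645) = -172/((829 + 56) - 645) = -172/(885 - 645) = -172/240 = -172*1/240 = -43/60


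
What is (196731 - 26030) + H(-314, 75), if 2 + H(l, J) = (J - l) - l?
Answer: 171402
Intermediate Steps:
H(l, J) = -2 + J - 2*l (H(l, J) = -2 + ((J - l) - l) = -2 + (J - 2*l) = -2 + J - 2*l)
(196731 - 26030) + H(-314, 75) = (196731 - 26030) + (-2 + 75 - 2*(-314)) = 170701 + (-2 + 75 + 628) = 170701 + 701 = 171402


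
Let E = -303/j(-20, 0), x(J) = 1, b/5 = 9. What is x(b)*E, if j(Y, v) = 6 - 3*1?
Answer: -101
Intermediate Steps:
b = 45 (b = 5*9 = 45)
j(Y, v) = 3 (j(Y, v) = 6 - 3 = 3)
E = -101 (E = -303/3 = -303*⅓ = -101)
x(b)*E = 1*(-101) = -101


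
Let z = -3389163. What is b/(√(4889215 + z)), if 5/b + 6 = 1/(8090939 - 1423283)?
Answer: -3333828*√375013/3000549140431 ≈ -0.00068040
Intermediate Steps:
b = -6667656/8001187 (b = 5/(-6 + 1/(8090939 - 1423283)) = 5/(-6 + 1/6667656) = 5/(-40005935/6667656) = 5*(-6667656/40005935) = -6667656/8001187 ≈ -0.83333)
b/(√(4889215 + z)) = -6667656/(8001187*√(4889215 - 3389163)) = -6667656*√375013/750026/8001187 = -3333828*√375013/3000549140431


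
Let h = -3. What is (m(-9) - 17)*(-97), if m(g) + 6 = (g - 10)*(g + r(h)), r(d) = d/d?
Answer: -12513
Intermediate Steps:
r(d) = 1
m(g) = -6 + (1 + g)*(-10 + g) (m(g) = -6 + (g - 10)*(g + 1) = -6 + (-10 + g)*(1 + g) = -6 + (1 + g)*(-10 + g))
(m(-9) - 17)*(-97) = ((-16 + (-9)² - 9*(-9)) - 17)*(-97) = ((-16 + 81 + 81) - 17)*(-97) = (146 - 17)*(-97) = 129*(-97) = -12513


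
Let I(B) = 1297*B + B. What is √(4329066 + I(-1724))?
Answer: √2091314 ≈ 1446.1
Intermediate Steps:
I(B) = 1298*B
√(4329066 + I(-1724)) = √(4329066 + 1298*(-1724)) = √(4329066 - 2237752) = √2091314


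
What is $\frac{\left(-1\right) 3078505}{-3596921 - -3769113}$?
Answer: $- \frac{3078505}{172192} \approx -17.878$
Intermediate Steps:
$\frac{\left(-1\right) 3078505}{-3596921 - -3769113} = - \frac{3078505}{-3596921 + 3769113} = - \frac{3078505}{172192}$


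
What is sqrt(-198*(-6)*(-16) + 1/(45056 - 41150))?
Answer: I*sqrt(32222437198)/1302 ≈ 137.87*I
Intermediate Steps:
sqrt(-198*(-6)*(-16) + 1/(45056 - 41150)) = sqrt(-33*(-36)*(-16) + 1/3906) = sqrt(1188*(-16) + 1/3906) = sqrt(-19008 + 1/3906) = sqrt(-74245247/3906) = I*sqrt(32222437198)/1302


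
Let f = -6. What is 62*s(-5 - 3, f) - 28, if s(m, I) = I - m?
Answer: 96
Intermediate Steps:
62*s(-5 - 3, f) - 28 = 62*(-6 - (-5 - 3)) - 28 = 62*(-6 - 1*(-8)) - 28 = 62*(-6 + 8) - 28 = 62*2 - 28 = 124 - 28 = 96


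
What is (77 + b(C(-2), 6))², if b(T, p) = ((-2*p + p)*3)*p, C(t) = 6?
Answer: 961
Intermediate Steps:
b(T, p) = -3*p² (b(T, p) = (-p*3)*p = (-3*p)*p = -3*p²)
(77 + b(C(-2), 6))² = (77 - 3*6²)² = (77 - 3*36)² = (77 - 108)² = (-31)² = 961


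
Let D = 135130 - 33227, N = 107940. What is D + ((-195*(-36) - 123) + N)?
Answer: 216740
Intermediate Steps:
D = 101903
D + ((-195*(-36) - 123) + N) = 101903 + ((-195*(-36) - 123) + 107940) = 101903 + ((7020 - 123) + 107940) = 101903 + (6897 + 107940) = 101903 + 114837 = 216740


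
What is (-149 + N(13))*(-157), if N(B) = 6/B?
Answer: 303167/13 ≈ 23321.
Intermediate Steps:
(-149 + N(13))*(-157) = (-149 + 6/13)*(-157) = -1931/13*(-157) = 303167/13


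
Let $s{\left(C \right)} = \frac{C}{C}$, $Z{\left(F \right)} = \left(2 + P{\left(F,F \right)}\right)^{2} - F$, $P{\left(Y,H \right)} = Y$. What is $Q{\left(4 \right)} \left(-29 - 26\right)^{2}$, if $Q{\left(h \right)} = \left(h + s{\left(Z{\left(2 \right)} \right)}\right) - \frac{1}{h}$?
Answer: $\frac{57475}{4} \approx 14369.0$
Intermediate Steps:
$Z{\left(F \right)} = \left(2 + F\right)^{2} - F$
$s{\left(C \right)} = 1$
$Q{\left(h \right)} = 1 + h - \frac{1}{h}$ ($Q{\left(h \right)} = \left(h + 1\right) - \frac{1}{h} = \left(1 + h\right) - \frac{1}{h} = 1 + h - \frac{1}{h}$)
$Q{\left(4 \right)} \left(-29 - 26\right)^{2} = \left(1 + 4 - \frac{1}{4}\right) \left(-29 - 26\right)^{2} = \left(1 + 4 - \frac{1}{4}\right) \left(-55\right)^{2} = \left(1 + 4 - \frac{1}{4}\right) 3025 = \frac{19}{4} \cdot 3025 = \frac{57475}{4}$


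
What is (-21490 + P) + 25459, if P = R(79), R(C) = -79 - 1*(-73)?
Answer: 3963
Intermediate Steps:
R(C) = -6 (R(C) = -79 + 73 = -6)
P = -6
(-21490 + P) + 25459 = (-21490 - 6) + 25459 = -21496 + 25459 = 3963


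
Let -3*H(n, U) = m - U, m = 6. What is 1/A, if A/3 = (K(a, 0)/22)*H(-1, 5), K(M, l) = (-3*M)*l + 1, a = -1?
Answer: -22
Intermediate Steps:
K(M, l) = 1 - 3*M*l (K(M, l) = -3*M*l + 1 = 1 - 3*M*l)
H(n, U) = -2 + U/3 (H(n, U) = -(6 - U)/3 = -2 + U/3)
A = -1/22 (A = 3*(((1 - 3*(-1)*0)/22)*(-2 + (⅓)*5)) = 3*(((1 + 0)/22)*(-2 + 5/3)) = 3*(((1/22)*1)*(-⅓)) = 3*((1/22)*(-⅓)) = 3*(-1/66) = -1/22 ≈ -0.045455)
1/A = 1/(-1/22) = -22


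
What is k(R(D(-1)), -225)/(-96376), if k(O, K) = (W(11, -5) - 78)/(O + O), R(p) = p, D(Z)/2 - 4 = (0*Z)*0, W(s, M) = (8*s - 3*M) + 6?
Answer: -31/1542016 ≈ -2.0104e-5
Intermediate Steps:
W(s, M) = 6 - 3*M + 8*s (W(s, M) = (-3*M + 8*s) + 6 = 6 - 3*M + 8*s)
D(Z) = 8 (D(Z) = 8 + 2*((0*Z)*0) = 8 + 2*(0*0) = 8 + 2*0 = 8 + 0 = 8)
k(O, K) = 31/(2*O) (k(O, K) = ((6 - 3*(-5) + 8*11) - 78)/(O + O) = ((6 + 15 + 88) - 78)/((2*O)) = (109 - 78)*(1/(2*O)) = 31*(1/(2*O)) = 31/(2*O))
k(R(D(-1)), -225)/(-96376) = ((31/2)/8)/(-96376) = ((31/2)*(1/8))*(-1/96376) = (31/16)*(-1/96376) = -31/1542016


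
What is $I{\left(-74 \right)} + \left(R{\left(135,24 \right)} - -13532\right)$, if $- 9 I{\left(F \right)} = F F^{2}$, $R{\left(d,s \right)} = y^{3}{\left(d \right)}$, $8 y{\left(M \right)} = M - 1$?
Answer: $\frac{36435635}{576} \approx 63256.0$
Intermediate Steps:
$y{\left(M \right)} = - \frac{1}{8} + \frac{M}{8}$ ($y{\left(M \right)} = \frac{M - 1}{8} = \frac{-1 + M}{8} = - \frac{1}{8} + \frac{M}{8}$)
$R{\left(d,s \right)} = \left(- \frac{1}{8} + \frac{d}{8}\right)^{3}$
$I{\left(F \right)} = - \frac{F^{3}}{9}$ ($I{\left(F \right)} = - \frac{F F^{2}}{9} = - \frac{F^{3}}{9}$)
$I{\left(-74 \right)} + \left(R{\left(135,24 \right)} - -13532\right) = - \frac{\left(-74\right)^{3}}{9} + \left(\frac{\left(-1 + 135\right)^{3}}{512} - -13532\right) = \left(- \frac{1}{9}\right) \left(-405224\right) + \left(\frac{134^{3}}{512} + 13532\right) = \frac{405224}{9} + \left(\frac{1}{512} \cdot 2406104 + 13532\right) = \frac{405224}{9} + \left(\frac{300763}{64} + 13532\right) = \frac{405224}{9} + \frac{1166811}{64} = \frac{36435635}{576}$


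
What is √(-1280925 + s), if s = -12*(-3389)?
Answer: I*√1240257 ≈ 1113.7*I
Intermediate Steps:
s = 40668
√(-1280925 + s) = √(-1280925 + 40668) = √(-1240257) = I*√1240257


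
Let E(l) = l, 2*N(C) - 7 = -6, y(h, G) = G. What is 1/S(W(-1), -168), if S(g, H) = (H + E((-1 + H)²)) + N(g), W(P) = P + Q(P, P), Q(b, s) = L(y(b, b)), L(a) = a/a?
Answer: 2/56787 ≈ 3.5219e-5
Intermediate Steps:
N(C) = ½ (N(C) = 7/2 + (½)*(-6) = 7/2 - 3 = ½)
L(a) = 1
Q(b, s) = 1
W(P) = 1 + P (W(P) = P + 1 = 1 + P)
S(g, H) = ½ + H + (-1 + H)² (S(g, H) = (H + (-1 + H)²) + ½ = ½ + H + (-1 + H)²)
1/S(W(-1), -168) = 1/(3/2 + (-168)² - 1*(-168)) = 1/(3/2 + 28224 + 168) = 1/(56787/2) = 2/56787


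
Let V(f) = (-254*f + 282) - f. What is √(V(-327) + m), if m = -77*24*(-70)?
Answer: √213027 ≈ 461.55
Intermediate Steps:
V(f) = 282 - 255*f (V(f) = (282 - 254*f) - f = 282 - 255*f)
m = 129360 (m = -1848*(-70) = 129360)
√(V(-327) + m) = √((282 - 255*(-327)) + 129360) = √((282 + 83385) + 129360) = √(83667 + 129360) = √213027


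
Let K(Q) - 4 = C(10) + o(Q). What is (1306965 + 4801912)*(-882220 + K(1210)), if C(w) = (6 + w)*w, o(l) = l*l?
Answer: 3555635204588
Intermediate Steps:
o(l) = l**2
C(w) = w*(6 + w)
K(Q) = 164 + Q**2 (K(Q) = 4 + (10*(6 + 10) + Q**2) = 4 + (10*16 + Q**2) = 4 + (160 + Q**2) = 164 + Q**2)
(1306965 + 4801912)*(-882220 + K(1210)) = (1306965 + 4801912)*(-882220 + (164 + 1210**2)) = 6108877*(-882220 + (164 + 1464100)) = 6108877*(-882220 + 1464264) = 6108877*582044 = 3555635204588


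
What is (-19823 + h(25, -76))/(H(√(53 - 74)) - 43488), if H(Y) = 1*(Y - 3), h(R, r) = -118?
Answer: 41297811/90069862 + 6647*I*√21/630489034 ≈ 0.45851 + 4.8312e-5*I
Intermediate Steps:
H(Y) = -3 + Y (H(Y) = 1*(-3 + Y) = -3 + Y)
(-19823 + h(25, -76))/(H(√(53 - 74)) - 43488) = (-19823 - 118)/((-3 + √(53 - 74)) - 43488) = -19941/((-3 + √(-21)) - 43488) = -19941/((-3 + I*√21) - 43488) = -19941/(-43491 + I*√21)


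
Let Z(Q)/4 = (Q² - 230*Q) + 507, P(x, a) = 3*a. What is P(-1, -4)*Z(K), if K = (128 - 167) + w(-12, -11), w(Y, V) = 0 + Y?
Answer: -712224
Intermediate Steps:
w(Y, V) = Y
K = -51 (K = (128 - 167) - 12 = -39 - 12 = -51)
Z(Q) = 2028 - 920*Q + 4*Q² (Z(Q) = 4*((Q² - 230*Q) + 507) = 4*(507 + Q² - 230*Q) = 2028 - 920*Q + 4*Q²)
P(-1, -4)*Z(K) = (3*(-4))*(2028 - 920*(-51) + 4*(-51)²) = -12*(2028 + 46920 + 4*2601) = -12*(2028 + 46920 + 10404) = -12*59352 = -712224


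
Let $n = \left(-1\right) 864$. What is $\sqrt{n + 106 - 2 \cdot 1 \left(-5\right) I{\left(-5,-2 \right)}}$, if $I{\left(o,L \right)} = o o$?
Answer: $2 \sqrt{6409} \approx 160.11$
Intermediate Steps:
$I{\left(o,L \right)} = o^{2}$
$n = -864$
$\sqrt{n + 106 - 2 \cdot 1 \left(-5\right) I{\left(-5,-2 \right)}} = \sqrt{-864 + 106 - 2 \cdot 1 \left(-5\right) \left(-5\right)^{2}} = \sqrt{-864 + 106 \left(-2\right) \left(-5\right) 25} = \sqrt{-864 + 106 \cdot 10 \cdot 25} = \sqrt{-864 + 106 \cdot 250} = \sqrt{-864 + 26500} = \sqrt{25636} = 2 \sqrt{6409}$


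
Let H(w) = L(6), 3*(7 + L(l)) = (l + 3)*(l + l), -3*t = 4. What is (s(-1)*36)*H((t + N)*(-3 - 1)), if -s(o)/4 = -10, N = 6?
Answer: 41760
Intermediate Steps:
t = -4/3 (t = -1/3*4 = -4/3 ≈ -1.3333)
L(l) = -7 + 2*l*(3 + l)/3 (L(l) = -7 + ((l + 3)*(l + l))/3 = -7 + ((3 + l)*(2*l))/3 = -7 + (2*l*(3 + l))/3 = -7 + 2*l*(3 + l)/3)
s(o) = 40 (s(o) = -4*(-10) = 40)
H(w) = 29 (H(w) = -7 + 2*6 + (2/3)*6**2 = -7 + 12 + (2/3)*36 = -7 + 12 + 24 = 29)
(s(-1)*36)*H((t + N)*(-3 - 1)) = (40*36)*29 = 1440*29 = 41760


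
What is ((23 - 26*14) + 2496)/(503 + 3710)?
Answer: 2155/4213 ≈ 0.51151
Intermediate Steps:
((23 - 26*14) + 2496)/(503 + 3710) = ((23 - 364) + 2496)/4213 = (-341 + 2496)*(1/4213) = 2155*(1/4213) = 2155/4213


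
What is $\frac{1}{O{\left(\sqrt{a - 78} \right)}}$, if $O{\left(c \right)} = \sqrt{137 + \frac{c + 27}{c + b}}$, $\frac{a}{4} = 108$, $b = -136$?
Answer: $\frac{\sqrt{136 - \sqrt{354}}}{\sqrt{18605 - 138 \sqrt{354}}} \approx 0.085558$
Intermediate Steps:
$a = 432$ ($a = 4 \cdot 108 = 432$)
$O{\left(c \right)} = \sqrt{137 + \frac{27 + c}{-136 + c}}$ ($O{\left(c \right)} = \sqrt{137 + \frac{c + 27}{c - 136}} = \sqrt{137 + \frac{27 + c}{-136 + c}}$)
$\frac{1}{O{\left(\sqrt{a - 78} \right)}} = \frac{1}{\sqrt{\frac{-18605 + 138 \sqrt{432 - 78}}{-136 + \sqrt{432 - 78}}}} = \frac{1}{\sqrt{\frac{-18605 + 138 \sqrt{354}}{-136 + \sqrt{354}}}} = \frac{1}{\sqrt{- \frac{1}{-136 + \sqrt{354}}} \sqrt{18605 - 138 \sqrt{354}}}$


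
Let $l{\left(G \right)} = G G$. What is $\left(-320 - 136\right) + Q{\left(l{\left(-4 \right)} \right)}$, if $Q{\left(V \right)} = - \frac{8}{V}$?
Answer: $- \frac{913}{2} \approx -456.5$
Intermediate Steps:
$l{\left(G \right)} = G^{2}$
$\left(-320 - 136\right) + Q{\left(l{\left(-4 \right)} \right)} = \left(-320 - 136\right) - \frac{8}{\left(-4\right)^{2}} = -456 - \frac{8}{16} = -456 - \frac{1}{2} = - \frac{913}{2}$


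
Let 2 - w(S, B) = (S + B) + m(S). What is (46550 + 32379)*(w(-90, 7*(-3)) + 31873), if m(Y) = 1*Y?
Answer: 2531726604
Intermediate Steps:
m(Y) = Y
w(S, B) = 2 - B - 2*S (w(S, B) = 2 - ((S + B) + S) = 2 - ((B + S) + S) = 2 - (B + 2*S) = 2 + (-B - 2*S) = 2 - B - 2*S)
(46550 + 32379)*(w(-90, 7*(-3)) + 31873) = (46550 + 32379)*((2 - 7*(-3) - 2*(-90)) + 31873) = 78929*((2 - 1*(-21) + 180) + 31873) = 78929*((2 + 21 + 180) + 31873) = 78929*(203 + 31873) = 78929*32076 = 2531726604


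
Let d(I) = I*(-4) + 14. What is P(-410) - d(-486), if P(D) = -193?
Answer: -2151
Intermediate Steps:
d(I) = 14 - 4*I (d(I) = -4*I + 14 = 14 - 4*I)
P(-410) - d(-486) = -193 - (14 - 4*(-486)) = -193 - (14 + 1944) = -193 - 1*1958 = -193 - 1958 = -2151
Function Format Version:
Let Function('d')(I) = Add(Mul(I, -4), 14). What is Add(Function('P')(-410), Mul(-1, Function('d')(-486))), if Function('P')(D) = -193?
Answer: -2151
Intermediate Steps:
Function('d')(I) = Add(14, Mul(-4, I)) (Function('d')(I) = Add(Mul(-4, I), 14) = Add(14, Mul(-4, I)))
Add(Function('P')(-410), Mul(-1, Function('d')(-486))) = Add(-193, Mul(-1, Add(14, Mul(-4, -486)))) = Add(-193, Mul(-1, Add(14, 1944))) = Add(-193, Mul(-1, 1958)) = Add(-193, -1958) = -2151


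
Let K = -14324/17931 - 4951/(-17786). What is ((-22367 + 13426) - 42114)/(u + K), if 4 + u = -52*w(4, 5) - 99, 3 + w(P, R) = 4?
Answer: 16282499708130/49598709013 ≈ 328.28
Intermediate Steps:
w(P, R) = 1 (w(P, R) = -3 + 4 = 1)
u = -155 (u = -4 + (-52*1 - 99) = -4 + (-52 - 99) = -4 - 151 = -155)
K = -165990283/318920766 (K = -14324*1/17931 - 4951*(-1/17786) = -14324/17931 + 4951/17786 = -165990283/318920766 ≈ -0.52048)
((-22367 + 13426) - 42114)/(u + K) = ((-22367 + 13426) - 42114)/(-155 - 165990283/318920766) = (-8941 - 42114)/(-49598709013/318920766) = -51055*(-318920766/49598709013) = 16282499708130/49598709013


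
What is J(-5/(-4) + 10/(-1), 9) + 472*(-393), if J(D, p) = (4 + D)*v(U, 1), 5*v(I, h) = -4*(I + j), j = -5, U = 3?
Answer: -927518/5 ≈ -1.8550e+5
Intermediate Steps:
v(I, h) = 4 - 4*I/5 (v(I, h) = (-4*(I - 5))/5 = (-4*(-5 + I))/5 = (20 - 4*I)/5 = 4 - 4*I/5)
J(D, p) = 32/5 + 8*D/5 (J(D, p) = (4 + D)*(4 - ⅘*3) = (4 + D)*(4 - 12/5) = (4 + D)*(8/5) = 32/5 + 8*D/5)
J(-5/(-4) + 10/(-1), 9) + 472*(-393) = (32/5 + 8*(-5/(-4) + 10/(-1))/5) + 472*(-393) = (32/5 + 8*(-5*(-¼) + 10*(-1))/5) - 185496 = (32/5 + 8*(5/4 - 10)/5) - 185496 = (32/5 + (8/5)*(-35/4)) - 185496 = (32/5 - 14) - 185496 = -38/5 - 185496 = -927518/5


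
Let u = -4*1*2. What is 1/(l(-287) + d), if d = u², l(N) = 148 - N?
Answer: 1/499 ≈ 0.0020040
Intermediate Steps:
u = -8 (u = -4*2 = -8)
d = 64 (d = (-8)² = 64)
1/(l(-287) + d) = 1/((148 - 1*(-287)) + 64) = 1/((148 + 287) + 64) = 1/(435 + 64) = 1/499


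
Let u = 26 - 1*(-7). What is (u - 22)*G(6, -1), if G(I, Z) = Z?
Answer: -11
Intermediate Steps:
u = 33 (u = 26 + 7 = 33)
(u - 22)*G(6, -1) = (33 - 22)*(-1) = 11*(-1) = -11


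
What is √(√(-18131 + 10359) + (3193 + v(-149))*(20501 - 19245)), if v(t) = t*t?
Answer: √(31894864 + 2*I*√1943) ≈ 5647.6 + 0.e-2*I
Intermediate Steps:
v(t) = t²
√(√(-18131 + 10359) + (3193 + v(-149))*(20501 - 19245)) = √(√(-18131 + 10359) + (3193 + (-149)²)*(20501 - 19245)) = √(√(-7772) + (3193 + 22201)*1256) = √(2*I*√1943 + 25394*1256) = √(2*I*√1943 + 31894864) = √(31894864 + 2*I*√1943)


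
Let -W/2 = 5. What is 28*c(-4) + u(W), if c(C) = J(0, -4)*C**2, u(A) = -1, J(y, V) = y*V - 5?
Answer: -2241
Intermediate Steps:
J(y, V) = -5 + V*y (J(y, V) = V*y - 5 = -5 + V*y)
W = -10 (W = -2*5 = -10)
c(C) = -5*C**2 (c(C) = (-5 - 4*0)*C**2 = (-5 + 0)*C**2 = -5*C**2)
28*c(-4) + u(W) = 28*(-5*(-4)**2) - 1 = 28*(-5*16) - 1 = 28*(-80) - 1 = -2240 - 1 = -2241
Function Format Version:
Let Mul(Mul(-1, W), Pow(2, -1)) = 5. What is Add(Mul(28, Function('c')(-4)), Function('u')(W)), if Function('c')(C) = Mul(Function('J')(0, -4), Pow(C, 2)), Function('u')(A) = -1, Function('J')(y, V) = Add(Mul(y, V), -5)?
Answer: -2241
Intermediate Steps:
Function('J')(y, V) = Add(-5, Mul(V, y)) (Function('J')(y, V) = Add(Mul(V, y), -5) = Add(-5, Mul(V, y)))
W = -10 (W = Mul(-2, 5) = -10)
Function('c')(C) = Mul(-5, Pow(C, 2)) (Function('c')(C) = Mul(Add(-5, Mul(-4, 0)), Pow(C, 2)) = Mul(Add(-5, 0), Pow(C, 2)) = Mul(-5, Pow(C, 2)))
Add(Mul(28, Function('c')(-4)), Function('u')(W)) = Add(Mul(28, Mul(-5, Pow(-4, 2))), -1) = Add(Mul(28, Mul(-5, 16)), -1) = Add(Mul(28, -80), -1) = Add(-2240, -1) = -2241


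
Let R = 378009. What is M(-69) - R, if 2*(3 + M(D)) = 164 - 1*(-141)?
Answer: -755719/2 ≈ -3.7786e+5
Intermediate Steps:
M(D) = 299/2 (M(D) = -3 + (164 - 1*(-141))/2 = -3 + (164 + 141)/2 = -3 + (½)*305 = -3 + 305/2 = 299/2)
M(-69) - R = 299/2 - 1*378009 = 299/2 - 378009 = -755719/2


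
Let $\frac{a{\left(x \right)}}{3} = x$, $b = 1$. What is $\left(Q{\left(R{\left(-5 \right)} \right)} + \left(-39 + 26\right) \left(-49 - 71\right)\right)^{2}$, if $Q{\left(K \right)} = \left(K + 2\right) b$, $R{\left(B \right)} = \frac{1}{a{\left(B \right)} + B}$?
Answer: $\frac{975875121}{400} \approx 2.4397 \cdot 10^{6}$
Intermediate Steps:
$a{\left(x \right)} = 3 x$
$R{\left(B \right)} = \frac{1}{4 B}$ ($R{\left(B \right)} = \frac{1}{3 B + B} = \frac{1}{4 B}$)
$Q{\left(K \right)} = 2 + K$ ($Q{\left(K \right)} = \left(K + 2\right) 1 = \left(2 + K\right) 1 = 2 + K$)
$\left(Q{\left(R{\left(-5 \right)} \right)} + \left(-39 + 26\right) \left(-49 - 71\right)\right)^{2} = \left(\left(2 + \frac{1}{4 \left(-5\right)}\right) + \left(-39 + 26\right) \left(-49 - 71\right)\right)^{2} = \left(\left(2 + \frac{1}{4} \left(- \frac{1}{5}\right)\right) - -1560\right)^{2} = \left(\left(2 - \frac{1}{20}\right) + 1560\right)^{2} = \left(\frac{39}{20} + 1560\right)^{2} = \left(\frac{31239}{20}\right)^{2} = \frac{975875121}{400}$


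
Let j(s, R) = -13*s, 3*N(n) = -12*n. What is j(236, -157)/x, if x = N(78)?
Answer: 59/6 ≈ 9.8333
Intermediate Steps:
N(n) = -4*n (N(n) = (-12*n)/3 = -4*n)
x = -312 (x = -4*78 = -312)
j(236, -157)/x = -13*236/(-312) = -3068*(-1/312) = 59/6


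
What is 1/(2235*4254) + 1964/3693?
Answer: 6224368951/11703966390 ≈ 0.53182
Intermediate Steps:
1/(2235*4254) + 1964/3693 = (1/2235)*(1/4254) + 1964*(1/3693) = 1/9507690 + 1964/3693 = 6224368951/11703966390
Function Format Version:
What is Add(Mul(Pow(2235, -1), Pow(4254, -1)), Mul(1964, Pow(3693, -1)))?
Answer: Rational(6224368951, 11703966390) ≈ 0.53182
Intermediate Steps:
Add(Mul(Pow(2235, -1), Pow(4254, -1)), Mul(1964, Pow(3693, -1))) = Add(Mul(Rational(1, 2235), Rational(1, 4254)), Mul(1964, Rational(1, 3693))) = Add(Rational(1, 9507690), Rational(1964, 3693)) = Rational(6224368951, 11703966390)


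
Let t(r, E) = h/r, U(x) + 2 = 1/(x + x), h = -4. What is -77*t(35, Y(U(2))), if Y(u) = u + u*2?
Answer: 44/5 ≈ 8.8000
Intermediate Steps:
U(x) = -2 + 1/(2*x) (U(x) = -2 + 1/(x + x) = -2 + 1/(2*x))
Y(u) = 3*u (Y(u) = u + 2*u = 3*u)
t(r, E) = -4/r
-77*t(35, Y(U(2))) = -(-308)/35 = -77*(-4/35) = 44/5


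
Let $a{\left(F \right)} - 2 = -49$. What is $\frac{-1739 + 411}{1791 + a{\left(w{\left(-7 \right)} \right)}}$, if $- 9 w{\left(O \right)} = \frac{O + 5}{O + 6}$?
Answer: $- \frac{83}{109} \approx -0.76147$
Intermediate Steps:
$w{\left(O \right)} = - \frac{5 + O}{9 \left(6 + O\right)}$ ($w{\left(O \right)} = - \frac{\left(O + 5\right) \frac{1}{O + 6}}{9} = - \frac{\left(5 + O\right) \frac{1}{6 + O}}{9} = - \frac{\frac{1}{6 + O} \left(5 + O\right)}{9} = - \frac{5 + O}{9 \left(6 + O\right)}$)
$a{\left(F \right)} = -47$ ($a{\left(F \right)} = 2 - 49 = -47$)
$\frac{-1739 + 411}{1791 + a{\left(w{\left(-7 \right)} \right)}} = \frac{-1739 + 411}{1791 - 47} = - \frac{1328}{1744} = \left(-1328\right) \frac{1}{1744} = - \frac{83}{109}$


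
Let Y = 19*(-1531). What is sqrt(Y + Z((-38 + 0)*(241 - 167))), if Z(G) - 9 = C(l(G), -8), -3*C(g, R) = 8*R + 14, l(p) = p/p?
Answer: I*sqrt(261570)/3 ≈ 170.48*I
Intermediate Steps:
l(p) = 1
C(g, R) = -14/3 - 8*R/3 (C(g, R) = -(8*R + 14)/3 = -(14 + 8*R)/3 = -14/3 - 8*R/3)
Y = -29089
Z(G) = 77/3 (Z(G) = 9 + (-14/3 - 8/3*(-8)) = 9 + (-14/3 + 64/3) = 9 + 50/3 = 77/3)
sqrt(Y + Z((-38 + 0)*(241 - 167))) = sqrt(-29089 + 77/3) = sqrt(-87190/3) = I*sqrt(261570)/3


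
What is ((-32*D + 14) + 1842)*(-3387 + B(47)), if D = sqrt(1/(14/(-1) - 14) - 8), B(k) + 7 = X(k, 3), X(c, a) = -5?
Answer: -6308544 + 815760*I*sqrt(7)/7 ≈ -6.3085e+6 + 3.0833e+5*I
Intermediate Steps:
B(k) = -12 (B(k) = -7 - 5 = -12)
D = 15*I*sqrt(7)/14 (D = sqrt(1/(14*(-1) - 14) - 8) = sqrt(1/(-14 - 14) - 8) = sqrt(1/(-28) - 8) = sqrt(-1/28 - 8) = sqrt(-225/28) = 15*I*sqrt(7)/14 ≈ 2.8347*I)
((-32*D + 14) + 1842)*(-3387 + B(47)) = ((-240*I*sqrt(7)/7 + 14) + 1842)*(-3387 - 12) = ((-240*I*sqrt(7)/7 + 14) + 1842)*(-3399) = ((14 - 240*I*sqrt(7)/7) + 1842)*(-3399) = (1856 - 240*I*sqrt(7)/7)*(-3399) = -6308544 + 815760*I*sqrt(7)/7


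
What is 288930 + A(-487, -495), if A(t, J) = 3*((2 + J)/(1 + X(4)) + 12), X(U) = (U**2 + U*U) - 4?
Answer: 288915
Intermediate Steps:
X(U) = -4 + 2*U**2 (X(U) = (U**2 + U**2) - 4 = 2*U**2 - 4 = -4 + 2*U**2)
A(t, J) = 1050/29 + 3*J/29 (A(t, J) = 3*((2 + J)/(1 + (-4 + 2*4**2)) + 12) = 3*((2 + J)/(1 + (-4 + 2*16)) + 12) = 3*((2 + J)/(1 + (-4 + 32)) + 12) = 3*((2 + J)/(1 + 28) + 12) = 3*((2 + J)/29 + 12) = 3*((2 + J)*(1/29) + 12) = 3*((2/29 + J/29) + 12) = 3*(350/29 + J/29) = 1050/29 + 3*J/29)
288930 + A(-487, -495) = 288930 + (1050/29 + (3/29)*(-495)) = 288930 + (1050/29 - 1485/29) = 288930 - 15 = 288915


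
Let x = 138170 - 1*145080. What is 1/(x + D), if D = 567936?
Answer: 1/561026 ≈ 1.7824e-6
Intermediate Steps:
x = -6910 (x = 138170 - 145080 = -6910)
1/(x + D) = 1/(-6910 + 567936) = 1/561026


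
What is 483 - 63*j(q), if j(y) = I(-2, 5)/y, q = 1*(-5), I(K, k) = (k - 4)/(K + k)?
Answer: 2436/5 ≈ 487.20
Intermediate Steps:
I(K, k) = (-4 + k)/(K + k)
q = -5
j(y) = 1/(3*y) (j(y) = ((-4 + 5)/(-2 + 5))/y = (1/3)/y = ((⅓)*1)/y = 1/(3*y))
483 - 63*j(q) = 483 - 21/(-5) = 483 - 21*(-1)/5 = 483 - 63*(-1/15) = 483 + 21/5 = 2436/5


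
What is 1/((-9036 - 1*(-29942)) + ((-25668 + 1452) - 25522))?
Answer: -1/28832 ≈ -3.4684e-5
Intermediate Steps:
1/((-9036 - 1*(-29942)) + ((-25668 + 1452) - 25522)) = 1/((-9036 + 29942) + (-24216 - 25522)) = 1/(20906 - 49738) = 1/(-28832) = -1/28832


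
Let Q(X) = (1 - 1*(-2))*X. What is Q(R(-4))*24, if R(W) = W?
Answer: -288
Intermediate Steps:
Q(X) = 3*X (Q(X) = (1 + 2)*X = 3*X)
Q(R(-4))*24 = (3*(-4))*24 = -12*24 = -288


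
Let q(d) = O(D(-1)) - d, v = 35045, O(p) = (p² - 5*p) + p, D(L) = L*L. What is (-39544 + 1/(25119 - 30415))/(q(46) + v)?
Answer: -209425025/185338816 ≈ -1.1300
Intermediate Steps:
D(L) = L²
O(p) = p² - 4*p
q(d) = -3 - d (q(d) = (-1)²*(-4 + (-1)²) - d = 1*(-4 + 1) - d = 1*(-3) - d = -3 - d)
(-39544 + 1/(25119 - 30415))/(q(46) + v) = (-39544 + 1/(25119 - 30415))/((-3 - 1*46) + 35045) = (-39544 + 1/(-5296))/((-3 - 46) + 35045) = (-39544 - 1/5296)/(-49 + 35045) = -209425025/5296/34996 = -209425025/5296*1/34996 = -209425025/185338816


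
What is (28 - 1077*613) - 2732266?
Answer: -3392439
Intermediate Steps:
(28 - 1077*613) - 2732266 = (28 - 660201) - 2732266 = -660173 - 2732266 = -3392439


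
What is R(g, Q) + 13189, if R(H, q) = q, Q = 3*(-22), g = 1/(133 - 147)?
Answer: 13123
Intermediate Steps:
g = -1/14 (g = 1/(-14) = -1/14 ≈ -0.071429)
Q = -66
R(g, Q) + 13189 = -66 + 13189 = 13123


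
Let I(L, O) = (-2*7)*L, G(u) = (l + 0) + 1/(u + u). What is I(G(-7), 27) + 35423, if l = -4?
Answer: 35480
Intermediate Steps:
G(u) = -4 + 1/(2*u) (G(u) = (-4 + 0) + 1/(u + u) = -4 + 1/(2*u))
I(L, O) = -14*L
I(G(-7), 27) + 35423 = -14*(-4 + (½)/(-7)) + 35423 = -14*(-4 + (½)*(-⅐)) + 35423 = -14*(-4 - 1/14) + 35423 = -14*(-57/14) + 35423 = 57 + 35423 = 35480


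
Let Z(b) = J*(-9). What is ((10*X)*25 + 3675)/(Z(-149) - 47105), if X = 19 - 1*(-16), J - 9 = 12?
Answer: -12425/47294 ≈ -0.26272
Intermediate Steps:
J = 21 (J = 9 + 12 = 21)
X = 35 (X = 19 + 16 = 35)
Z(b) = -189 (Z(b) = 21*(-9) = -189)
((10*X)*25 + 3675)/(Z(-149) - 47105) = ((10*35)*25 + 3675)/(-189 - 47105) = (350*25 + 3675)/(-47294) = (8750 + 3675)*(-1/47294) = 12425*(-1/47294) = -12425/47294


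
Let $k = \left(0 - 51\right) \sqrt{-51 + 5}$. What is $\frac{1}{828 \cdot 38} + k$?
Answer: $\frac{1}{31464} - 51 i \sqrt{46} \approx 3.1782 \cdot 10^{-5} - 345.9 i$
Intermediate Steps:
$k = - 51 i \sqrt{46}$ ($k = - 51 \sqrt{-46} = - 51 i \sqrt{46} \approx - 345.9 i$)
$\frac{1}{828 \cdot 38} + k = \frac{1}{828 \cdot 38} - 51 i \sqrt{46} = \frac{1}{31464} - 51 i \sqrt{46}$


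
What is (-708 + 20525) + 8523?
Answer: 28340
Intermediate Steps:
(-708 + 20525) + 8523 = 19817 + 8523 = 28340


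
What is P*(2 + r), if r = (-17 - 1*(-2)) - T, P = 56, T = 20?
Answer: -1848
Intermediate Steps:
r = -35 (r = (-17 - 1*(-2)) - 1*20 = (-17 + 2) - 20 = -15 - 20 = -35)
P*(2 + r) = 56*(2 - 35) = 56*(-33) = -1848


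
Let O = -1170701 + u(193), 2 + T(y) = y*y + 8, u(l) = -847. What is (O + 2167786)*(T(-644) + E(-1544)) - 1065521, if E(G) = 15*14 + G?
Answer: 411851693583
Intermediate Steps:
E(G) = 210 + G
T(y) = 6 + y² (T(y) = -2 + (y*y + 8) = -2 + (y² + 8) = -2 + (8 + y²) = 6 + y²)
O = -1171548 (O = -1170701 - 847 = -1171548)
(O + 2167786)*(T(-644) + E(-1544)) - 1065521 = (-1171548 + 2167786)*((6 + (-644)²) + (210 - 1544)) - 1065521 = 996238*((6 + 414736) - 1334) - 1065521 = 996238*(414742 - 1334) - 1065521 = 996238*413408 - 1065521 = 411852759104 - 1065521 = 411851693583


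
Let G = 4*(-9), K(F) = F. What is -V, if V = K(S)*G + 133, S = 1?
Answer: -97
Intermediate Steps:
G = -36
V = 97 (V = 1*(-36) + 133 = -36 + 133 = 97)
-V = -1*97 = -97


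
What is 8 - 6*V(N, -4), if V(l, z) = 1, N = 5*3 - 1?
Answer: 2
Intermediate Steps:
N = 14 (N = 15 - 1 = 14)
8 - 6*V(N, -4) = 8 - 6*1 = 8 - 6 = 2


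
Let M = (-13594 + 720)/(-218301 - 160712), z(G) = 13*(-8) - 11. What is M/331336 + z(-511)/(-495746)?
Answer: 3612039285331/15564026398270132 ≈ 0.00023208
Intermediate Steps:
z(G) = -115 (z(G) = -104 - 11 = -115)
M = 12874/379013 (M = -12874/(-379013) = -12874*(-1/379013) = 12874/379013 ≈ 0.033967)
M/331336 + z(-511)/(-495746) = (12874/379013)/331336 - 115/(-495746) = (12874/379013)*(1/331336) - 115*(-1/495746) = 6437/62790325684 + 115/495746 = 3612039285331/15564026398270132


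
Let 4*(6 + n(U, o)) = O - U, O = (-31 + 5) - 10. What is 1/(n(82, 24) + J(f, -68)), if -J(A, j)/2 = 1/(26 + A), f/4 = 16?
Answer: -90/3197 ≈ -0.028151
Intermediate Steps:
O = -36 (O = -26 - 10 = -36)
f = 64 (f = 4*16 = 64)
J(A, j) = -2/(26 + A)
n(U, o) = -15 - U/4 (n(U, o) = -6 + (-36 - U)/4 = -6 + (-9 - U/4) = -15 - U/4)
1/(n(82, 24) + J(f, -68)) = 1/((-15 - ¼*82) - 2/(26 + 64)) = 1/((-15 - 41/2) - 2/90) = 1/(-71/2 - 2*1/90) = 1/(-71/2 - 1/45) = 1/(-3197/90) = -90/3197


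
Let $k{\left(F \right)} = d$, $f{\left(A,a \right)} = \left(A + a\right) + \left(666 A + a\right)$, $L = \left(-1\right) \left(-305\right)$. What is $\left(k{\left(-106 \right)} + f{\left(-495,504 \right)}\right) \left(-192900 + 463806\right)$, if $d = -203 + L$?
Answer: $-89142973830$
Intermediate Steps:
$L = 305$
$f{\left(A,a \right)} = 2 a + 667 A$ ($f{\left(A,a \right)} = \left(A + a\right) + \left(a + 666 A\right) = 2 a + 667 A$)
$d = 102$ ($d = -203 + 305 = 102$)
$k{\left(F \right)} = 102$
$\left(k{\left(-106 \right)} + f{\left(-495,504 \right)}\right) \left(-192900 + 463806\right) = \left(102 + \left(2 \cdot 504 + 667 \left(-495\right)\right)\right) \left(-192900 + 463806\right) = \left(102 + \left(1008 - 330165\right)\right) 270906 = \left(102 - 329157\right) 270906 = \left(-329055\right) 270906 = -89142973830$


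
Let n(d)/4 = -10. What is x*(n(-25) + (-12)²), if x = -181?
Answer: -18824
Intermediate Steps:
n(d) = -40 (n(d) = 4*(-10) = -40)
x*(n(-25) + (-12)²) = -181*(-40 + (-12)²) = -181*(-40 + 144) = -181*104 = -18824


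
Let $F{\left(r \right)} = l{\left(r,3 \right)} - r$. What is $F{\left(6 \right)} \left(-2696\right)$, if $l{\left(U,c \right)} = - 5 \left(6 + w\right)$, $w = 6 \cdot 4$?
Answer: $420576$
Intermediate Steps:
$w = 24$
$l{\left(U,c \right)} = -150$ ($l{\left(U,c \right)} = - 5 \left(6 + 24\right) = \left(-5\right) 30 = -150$)
$F{\left(r \right)} = -150 - r$
$F{\left(6 \right)} \left(-2696\right) = \left(-150 - 6\right) \left(-2696\right) = \left(-156\right) \left(-2696\right) = 420576$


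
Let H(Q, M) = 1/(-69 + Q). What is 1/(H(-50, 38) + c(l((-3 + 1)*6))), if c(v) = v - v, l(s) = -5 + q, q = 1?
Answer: -119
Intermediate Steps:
l(s) = -4 (l(s) = -5 + 1 = -4)
c(v) = 0
1/(H(-50, 38) + c(l((-3 + 1)*6))) = 1/(1/(-69 - 50) + 0) = 1/(1/(-119) + 0) = 1/(-1/119 + 0) = 1/(-1/119) = -119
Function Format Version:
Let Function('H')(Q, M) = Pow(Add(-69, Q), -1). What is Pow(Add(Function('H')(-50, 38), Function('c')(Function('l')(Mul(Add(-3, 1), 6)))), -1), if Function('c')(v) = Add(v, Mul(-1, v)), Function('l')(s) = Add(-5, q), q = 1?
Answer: -119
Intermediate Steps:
Function('l')(s) = -4 (Function('l')(s) = Add(-5, 1) = -4)
Function('c')(v) = 0
Pow(Add(Function('H')(-50, 38), Function('c')(Function('l')(Mul(Add(-3, 1), 6)))), -1) = Pow(Add(Pow(Add(-69, -50), -1), 0), -1) = Pow(Add(Pow(-119, -1), 0), -1) = Pow(Add(Rational(-1, 119), 0), -1) = Pow(Rational(-1, 119), -1) = -119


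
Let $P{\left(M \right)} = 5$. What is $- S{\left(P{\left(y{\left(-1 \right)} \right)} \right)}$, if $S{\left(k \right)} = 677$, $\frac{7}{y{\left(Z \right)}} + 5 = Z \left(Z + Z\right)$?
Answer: $-677$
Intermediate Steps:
$y{\left(Z \right)} = \frac{7}{-5 + 2 Z^{2}}$ ($y{\left(Z \right)} = \frac{7}{-5 + Z \left(Z + Z\right)} = \frac{7}{-5 + Z 2 Z} = \frac{7}{-5 + 2 Z^{2}}$)
$- S{\left(P{\left(y{\left(-1 \right)} \right)} \right)} = \left(-1\right) 677 = -677$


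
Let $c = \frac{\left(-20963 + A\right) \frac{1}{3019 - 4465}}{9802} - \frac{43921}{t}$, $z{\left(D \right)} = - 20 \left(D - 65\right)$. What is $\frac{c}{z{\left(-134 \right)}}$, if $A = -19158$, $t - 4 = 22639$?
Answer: $- \frac{621614266529}{1277320933664880} \approx -0.00048665$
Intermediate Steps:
$t = 22643$ ($t = 4 + 22639 = 22643$)
$z{\left(D \right)} = 1300 - 20 D$ ($z{\left(D \right)} = - 20 \left(-65 + D\right) = 1300 - 20 D$)
$c = - \frac{621614266529}{320934907956}$ ($c = \frac{\left(-20963 - 19158\right) \frac{1}{3019 - 4465}}{9802} - \frac{43921}{22643} = - \frac{40121}{-1446} \cdot \frac{1}{9802} - \frac{43921}{22643} = \left(-40121\right) \left(- \frac{1}{1446}\right) \frac{1}{9802} - \frac{43921}{22643} = \frac{40121}{1446} \cdot \frac{1}{9802} - \frac{43921}{22643} = \frac{40121}{14173692} - \frac{43921}{22643} = - \frac{621614266529}{320934907956} \approx -1.9369$)
$\frac{c}{z{\left(-134 \right)}} = - \frac{621614266529}{320934907956 \left(1300 - -2680\right)} = - \frac{621614266529}{320934907956 \left(1300 + 2680\right)} = - \frac{621614266529}{320934907956 \cdot 3980} = \left(- \frac{621614266529}{320934907956}\right) \frac{1}{3980} = - \frac{621614266529}{1277320933664880}$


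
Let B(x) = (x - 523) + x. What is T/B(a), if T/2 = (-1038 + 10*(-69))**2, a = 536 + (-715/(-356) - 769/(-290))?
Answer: 154136494080/14410247 ≈ 10696.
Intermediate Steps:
a = 27908877/51620 (a = 536 + (-715*(-1/356) - 769*(-1/290)) = 536 + (715/356 + 769/290) = 536 + 240557/51620 = 27908877/51620 ≈ 540.66)
T = 5971968 (T = 2*(-1038 + 10*(-69))**2 = 2*(-1038 - 690)**2 = 2*(-1728)**2 = 2*2985984 = 5971968)
B(x) = -523 + 2*x (B(x) = (-523 + x) + x = -523 + 2*x)
T/B(a) = 5971968/(-523 + 2*(27908877/51620)) = 5971968/(-523 + 27908877/25810) = 5971968/(14410247/25810) = 5971968*(25810/14410247) = 154136494080/14410247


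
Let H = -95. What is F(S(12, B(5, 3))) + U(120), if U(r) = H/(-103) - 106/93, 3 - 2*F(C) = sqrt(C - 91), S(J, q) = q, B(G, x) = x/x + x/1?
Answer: 24571/19158 - I*sqrt(87)/2 ≈ 1.2825 - 4.6637*I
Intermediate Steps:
B(G, x) = 1 + x (B(G, x) = 1 + x*1 = 1 + x)
F(C) = 3/2 - sqrt(-91 + C)/2 (F(C) = 3/2 - sqrt(C - 91)/2 = 3/2 - sqrt(-91 + C)/2)
U(r) = -2083/9579 (U(r) = -95/(-103) - 106/93 = -95*(-1/103) - 106*1/93 = 95/103 - 106/93 = -2083/9579)
F(S(12, B(5, 3))) + U(120) = (3/2 - sqrt(-91 + (1 + 3))/2) - 2083/9579 = (3/2 - sqrt(-91 + 4)/2) - 2083/9579 = (3/2 - I*sqrt(87)/2) - 2083/9579 = 24571/19158 - I*sqrt(87)/2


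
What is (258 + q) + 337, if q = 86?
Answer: 681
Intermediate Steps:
(258 + q) + 337 = (258 + 86) + 337 = 344 + 337 = 681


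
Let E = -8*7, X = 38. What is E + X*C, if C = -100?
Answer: -3856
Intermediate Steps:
E = -56
E + X*C = -56 + 38*(-100) = -56 - 3800 = -3856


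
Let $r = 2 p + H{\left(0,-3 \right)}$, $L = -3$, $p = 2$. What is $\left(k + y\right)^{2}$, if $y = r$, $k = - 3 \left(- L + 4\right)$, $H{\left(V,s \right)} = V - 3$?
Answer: $400$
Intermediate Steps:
$H{\left(V,s \right)} = -3 + V$ ($H{\left(V,s \right)} = V - 3 = -3 + V$)
$k = -21$ ($k = - 3 \left(\left(-1\right) \left(-3\right) + 4\right) = - 3 \left(3 + 4\right) = \left(-3\right) 7 = -21$)
$r = 1$ ($r = 2 \cdot 2 + \left(-3 + 0\right) = 4 - 3 = 1$)
$y = 1$
$\left(k + y\right)^{2} = \left(-21 + 1\right)^{2} = \left(-20\right)^{2} = 400$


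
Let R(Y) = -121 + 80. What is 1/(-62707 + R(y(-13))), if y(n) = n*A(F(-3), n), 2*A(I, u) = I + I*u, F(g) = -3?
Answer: -1/62748 ≈ -1.5937e-5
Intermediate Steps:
A(I, u) = I/2 + I*u/2 (A(I, u) = (I + I*u)/2 = I/2 + I*u/2)
y(n) = n*(-3/2 - 3*n/2) (y(n) = n*((½)*(-3)*(1 + n)) = n*(-3/2 - 3*n/2))
R(Y) = -41
1/(-62707 + R(y(-13))) = 1/(-62707 - 41) = 1/(-62748) = -1/62748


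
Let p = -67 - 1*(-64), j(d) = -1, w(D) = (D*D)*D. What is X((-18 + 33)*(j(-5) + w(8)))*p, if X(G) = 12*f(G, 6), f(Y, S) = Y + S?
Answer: -276156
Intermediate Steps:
f(Y, S) = S + Y
w(D) = D³ (w(D) = D²*D = D³)
X(G) = 72 + 12*G (X(G) = 12*(6 + G) = 72 + 12*G)
p = -3 (p = -67 + 64 = -3)
X((-18 + 33)*(j(-5) + w(8)))*p = (72 + 12*((-18 + 33)*(-1 + 8³)))*(-3) = (72 + 12*(15*(-1 + 512)))*(-3) = (72 + 12*(15*511))*(-3) = (72 + 12*7665)*(-3) = (72 + 91980)*(-3) = 92052*(-3) = -276156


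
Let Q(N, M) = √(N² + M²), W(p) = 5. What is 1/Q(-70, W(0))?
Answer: √197/985 ≈ 0.014249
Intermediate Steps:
Q(N, M) = √(M² + N²)
1/Q(-70, W(0)) = 1/(√(5² + (-70)²)) = 1/(√(25 + 4900)) = 1/(√4925) = 1/(5*√197) = √197/985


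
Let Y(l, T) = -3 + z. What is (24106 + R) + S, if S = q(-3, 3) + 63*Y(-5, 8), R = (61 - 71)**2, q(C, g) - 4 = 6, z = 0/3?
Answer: 24027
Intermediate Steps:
z = 0 (z = 0*(1/3) = 0)
q(C, g) = 10 (q(C, g) = 4 + 6 = 10)
Y(l, T) = -3 (Y(l, T) = -3 + 0 = -3)
R = 100 (R = (-10)**2 = 100)
S = -179 (S = 10 + 63*(-3) = 10 - 189 = -179)
(24106 + R) + S = (24106 + 100) - 179 = 24206 - 179 = 24027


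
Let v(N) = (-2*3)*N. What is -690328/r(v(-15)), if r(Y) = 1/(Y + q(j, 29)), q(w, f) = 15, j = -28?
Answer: -72484440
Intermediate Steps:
v(N) = -6*N
r(Y) = 1/(15 + Y) (r(Y) = 1/(Y + 15) = 1/(15 + Y))
-690328/r(v(-15)) = -690328/(1/(15 - 6*(-15))) = -690328/(1/(15 + 90)) = -690328/(1/105) = -690328/1/105 = -690328*105 = -72484440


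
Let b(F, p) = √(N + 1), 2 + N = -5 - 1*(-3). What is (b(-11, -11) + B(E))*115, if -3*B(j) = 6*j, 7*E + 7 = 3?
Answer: 920/7 + 115*I*√3 ≈ 131.43 + 199.19*I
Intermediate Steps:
N = -4 (N = -2 + (-5 - 1*(-3)) = -2 + (-5 + 3) = -2 - 2 = -4)
E = -4/7 (E = -1 + (⅐)*3 = -1 + 3/7 = -4/7 ≈ -0.57143)
B(j) = -2*j
b(F, p) = I*√3 (b(F, p) = √(-4 + 1) = √(-3) = I*√3)
(b(-11, -11) + B(E))*115 = (I*√3 - 2*(-4/7))*115 = (I*√3 + 8/7)*115 = (8/7 + I*√3)*115 = 920/7 + 115*I*√3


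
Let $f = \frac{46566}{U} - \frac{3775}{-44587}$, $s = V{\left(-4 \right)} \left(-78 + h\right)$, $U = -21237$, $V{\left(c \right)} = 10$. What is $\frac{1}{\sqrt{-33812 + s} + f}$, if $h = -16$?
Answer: $- \frac{210007287468117497}{3462546881045297566729} - \frac{796985308974921032 i \sqrt{543}}{3462546881045297566729} \approx -6.0651 \cdot 10^{-5} - 0.0053636 i$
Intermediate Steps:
$s = -940$ ($s = 10 \left(-78 - 16\right) = 10 \left(-94\right) = -940$)
$f = - \frac{665356189}{315631373}$ ($f = \frac{46566}{-21237} - \frac{3775}{-44587} = 46566 \left(- \frac{1}{21237}\right) - - \frac{3775}{44587} = - \frac{15522}{7079} + \frac{3775}{44587} = - \frac{665356189}{315631373} \approx -2.108$)
$\frac{1}{\sqrt{-33812 + s} + f} = \frac{1}{\sqrt{-33812 - 940} - \frac{665356189}{315631373}} = \frac{1}{\sqrt{-34752} - \frac{665356189}{315631373}} = \frac{1}{8 i \sqrt{543} - \frac{665356189}{315631373}} = \frac{1}{- \frac{665356189}{315631373} + 8 i \sqrt{543}}$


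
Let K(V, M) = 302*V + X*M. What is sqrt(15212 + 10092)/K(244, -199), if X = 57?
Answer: 2*sqrt(6326)/62345 ≈ 0.0025515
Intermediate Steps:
K(V, M) = 57*M + 302*V (K(V, M) = 302*V + 57*M = 57*M + 302*V)
sqrt(15212 + 10092)/K(244, -199) = sqrt(15212 + 10092)/(57*(-199) + 302*244) = sqrt(25304)/(-11343 + 73688) = (2*sqrt(6326))/62345 = (2*sqrt(6326))*(1/62345) = 2*sqrt(6326)/62345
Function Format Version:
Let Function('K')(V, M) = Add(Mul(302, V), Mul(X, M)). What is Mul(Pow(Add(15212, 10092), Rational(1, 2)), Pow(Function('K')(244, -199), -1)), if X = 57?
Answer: Mul(Rational(2, 62345), Pow(6326, Rational(1, 2))) ≈ 0.0025515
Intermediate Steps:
Function('K')(V, M) = Add(Mul(57, M), Mul(302, V)) (Function('K')(V, M) = Add(Mul(302, V), Mul(57, M)) = Add(Mul(57, M), Mul(302, V)))
Mul(Pow(Add(15212, 10092), Rational(1, 2)), Pow(Function('K')(244, -199), -1)) = Mul(Pow(Add(15212, 10092), Rational(1, 2)), Pow(Add(Mul(57, -199), Mul(302, 244)), -1)) = Mul(Pow(25304, Rational(1, 2)), Pow(Add(-11343, 73688), -1)) = Mul(Mul(2, Pow(6326, Rational(1, 2))), Pow(62345, -1)) = Mul(Mul(2, Pow(6326, Rational(1, 2))), Rational(1, 62345)) = Mul(Rational(2, 62345), Pow(6326, Rational(1, 2)))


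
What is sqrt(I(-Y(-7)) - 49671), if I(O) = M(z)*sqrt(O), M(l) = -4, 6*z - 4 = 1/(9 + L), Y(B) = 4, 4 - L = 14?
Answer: sqrt(-49671 - 8*I) ≈ 0.018 - 222.87*I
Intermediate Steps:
L = -10 (L = 4 - 1*14 = 4 - 14 = -10)
z = 1/2 (z = 2/3 + 1/(6*(9 - 10)) = 2/3 + (1/6)/(-1) = 2/3 + (1/6)*(-1) = 2/3 - 1/6 = 1/2 ≈ 0.50000)
I(O) = -4*sqrt(O)
sqrt(I(-Y(-7)) - 49671) = sqrt(-4*2*I - 49671) = sqrt(-8*I - 49671) = sqrt(-49671 - 8*I)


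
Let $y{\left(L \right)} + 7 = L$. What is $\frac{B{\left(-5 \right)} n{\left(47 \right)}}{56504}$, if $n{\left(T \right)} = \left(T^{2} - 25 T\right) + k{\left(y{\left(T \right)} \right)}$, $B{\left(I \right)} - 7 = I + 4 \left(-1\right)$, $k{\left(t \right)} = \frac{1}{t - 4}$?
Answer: $- \frac{37225}{1017072} \approx -0.0366$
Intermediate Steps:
$y{\left(L \right)} = -7 + L$
$k{\left(t \right)} = \frac{1}{-4 + t}$
$B{\left(I \right)} = 3 + I$ ($B{\left(I \right)} = 7 + \left(I + 4 \left(-1\right)\right) = 7 + \left(I - 4\right) = 7 + \left(-4 + I\right) = 3 + I$)
$n{\left(T \right)} = T^{2} + \frac{1}{-11 + T} - 25 T$ ($n{\left(T \right)} = \left(T^{2} - 25 T\right) + \frac{1}{-4 + \left(-7 + T\right)} = \left(T^{2} - 25 T\right) + \frac{1}{-11 + T} = T^{2} + \frac{1}{-11 + T} - 25 T$)
$\frac{B{\left(-5 \right)} n{\left(47 \right)}}{56504} = \frac{\left(3 - 5\right) \frac{1 + 47 \left(-25 + 47\right) \left(-11 + 47\right)}{-11 + 47}}{56504} = - 2 \frac{1 + 47 \cdot 22 \cdot 36}{36} \cdot \frac{1}{56504} = - 2 \frac{1 + 37224}{36} \cdot \frac{1}{56504} = - 2 \cdot \frac{1}{36} \cdot 37225 \cdot \frac{1}{56504} = \left(-2\right) \frac{37225}{36} \cdot \frac{1}{56504} = \left(- \frac{37225}{18}\right) \frac{1}{56504} = - \frac{37225}{1017072}$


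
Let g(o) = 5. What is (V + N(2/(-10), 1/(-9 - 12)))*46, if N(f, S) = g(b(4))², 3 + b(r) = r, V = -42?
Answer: -782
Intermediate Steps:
b(r) = -3 + r
N(f, S) = 25 (N(f, S) = 5² = 25)
(V + N(2/(-10), 1/(-9 - 12)))*46 = (-42 + 25)*46 = -17*46 = -782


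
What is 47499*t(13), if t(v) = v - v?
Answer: 0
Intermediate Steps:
t(v) = 0
47499*t(13) = 47499*0 = 0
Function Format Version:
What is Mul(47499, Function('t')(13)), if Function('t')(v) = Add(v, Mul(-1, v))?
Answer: 0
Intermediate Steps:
Function('t')(v) = 0
Mul(47499, Function('t')(13)) = Mul(47499, 0) = 0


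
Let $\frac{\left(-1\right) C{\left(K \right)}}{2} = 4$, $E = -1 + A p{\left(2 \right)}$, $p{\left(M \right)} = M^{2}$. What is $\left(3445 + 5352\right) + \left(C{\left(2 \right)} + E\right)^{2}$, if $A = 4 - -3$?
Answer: $9158$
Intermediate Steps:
$A = 7$ ($A = 4 + 3 = 7$)
$E = 27$ ($E = -1 + 7 \cdot 2^{2} = -1 + 7 \cdot 4 = -1 + 28 = 27$)
$C{\left(K \right)} = -8$ ($C{\left(K \right)} = \left(-2\right) 4 = -8$)
$\left(3445 + 5352\right) + \left(C{\left(2 \right)} + E\right)^{2} = \left(3445 + 5352\right) + \left(-8 + 27\right)^{2} = 8797 + 19^{2} = 8797 + 361 = 9158$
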